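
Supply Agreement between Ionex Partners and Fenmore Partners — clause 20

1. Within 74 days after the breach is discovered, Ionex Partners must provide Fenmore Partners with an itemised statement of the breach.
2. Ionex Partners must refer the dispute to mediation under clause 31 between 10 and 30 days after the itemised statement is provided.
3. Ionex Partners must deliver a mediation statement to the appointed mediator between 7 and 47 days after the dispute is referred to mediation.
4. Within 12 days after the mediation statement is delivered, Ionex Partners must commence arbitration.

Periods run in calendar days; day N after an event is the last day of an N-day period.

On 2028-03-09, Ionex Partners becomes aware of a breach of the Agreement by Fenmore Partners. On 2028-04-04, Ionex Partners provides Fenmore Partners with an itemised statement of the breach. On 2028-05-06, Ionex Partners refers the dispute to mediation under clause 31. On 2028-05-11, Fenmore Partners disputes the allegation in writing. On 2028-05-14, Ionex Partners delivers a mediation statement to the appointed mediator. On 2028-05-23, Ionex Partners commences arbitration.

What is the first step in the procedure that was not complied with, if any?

Step 2

(1) due by 2028-03-09 + 74 days = 2028-05-22; done 2028-04-04 — timely.
(2) the permitted window runs from 2028-04-04 + 10 = 2028-04-14 to 2028-04-04 + 30 = 2028-05-04; 2028-05-06 is 2 days past the end of the window.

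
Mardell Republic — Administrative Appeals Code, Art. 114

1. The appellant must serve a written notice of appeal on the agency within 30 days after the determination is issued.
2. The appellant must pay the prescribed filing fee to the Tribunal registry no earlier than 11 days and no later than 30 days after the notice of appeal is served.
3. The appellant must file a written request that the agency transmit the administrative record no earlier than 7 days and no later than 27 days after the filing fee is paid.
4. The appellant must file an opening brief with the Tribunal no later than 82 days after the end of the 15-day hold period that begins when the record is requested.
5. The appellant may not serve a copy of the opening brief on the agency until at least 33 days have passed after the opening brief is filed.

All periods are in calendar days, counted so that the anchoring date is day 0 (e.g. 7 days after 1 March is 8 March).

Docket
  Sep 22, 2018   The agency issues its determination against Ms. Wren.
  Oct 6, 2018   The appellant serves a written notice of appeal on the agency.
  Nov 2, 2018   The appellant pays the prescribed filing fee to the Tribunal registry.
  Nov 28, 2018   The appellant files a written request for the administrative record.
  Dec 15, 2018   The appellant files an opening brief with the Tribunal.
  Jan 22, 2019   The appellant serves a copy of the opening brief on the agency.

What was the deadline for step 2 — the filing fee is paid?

Step 2 runs from Oct 6, 2018, when the notice of appeal is served. The window is 11–30 days after Oct 6, 2018; it closes on Nov 5, 2018.

Nov 5, 2018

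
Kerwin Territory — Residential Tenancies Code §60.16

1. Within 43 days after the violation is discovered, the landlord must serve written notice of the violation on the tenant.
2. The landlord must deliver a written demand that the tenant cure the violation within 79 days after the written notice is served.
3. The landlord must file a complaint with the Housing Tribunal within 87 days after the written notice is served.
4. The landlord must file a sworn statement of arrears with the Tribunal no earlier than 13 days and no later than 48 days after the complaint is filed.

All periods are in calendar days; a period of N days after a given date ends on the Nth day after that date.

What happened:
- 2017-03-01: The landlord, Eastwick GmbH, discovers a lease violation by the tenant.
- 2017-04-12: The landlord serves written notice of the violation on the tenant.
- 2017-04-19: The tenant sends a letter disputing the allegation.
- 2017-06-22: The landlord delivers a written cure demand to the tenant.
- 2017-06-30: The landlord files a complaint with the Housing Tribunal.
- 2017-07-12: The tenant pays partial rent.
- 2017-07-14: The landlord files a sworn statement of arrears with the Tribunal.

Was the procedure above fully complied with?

Step 1 — counting 43 days from 2017-03-01 (when the violation is discovered) gives a deadline of 2017-04-13; completed 2017-04-12, before the deadline.
Step 2 — counting 79 days from 2017-04-12 (when the written notice is served) gives a deadline of 2017-06-30; completed 2017-06-22, before the deadline.
Step 3 — counting 87 days from 2017-04-12 (when the written notice is served) gives a deadline of 2017-07-08; completed 2017-06-30, before the deadline.
Step 4 — 13 and 48 days from 2017-06-30 (when the complaint is filed) are 2017-07-13 and 2017-08-17 respectively; done 2017-07-14, which is between those dates.

Yes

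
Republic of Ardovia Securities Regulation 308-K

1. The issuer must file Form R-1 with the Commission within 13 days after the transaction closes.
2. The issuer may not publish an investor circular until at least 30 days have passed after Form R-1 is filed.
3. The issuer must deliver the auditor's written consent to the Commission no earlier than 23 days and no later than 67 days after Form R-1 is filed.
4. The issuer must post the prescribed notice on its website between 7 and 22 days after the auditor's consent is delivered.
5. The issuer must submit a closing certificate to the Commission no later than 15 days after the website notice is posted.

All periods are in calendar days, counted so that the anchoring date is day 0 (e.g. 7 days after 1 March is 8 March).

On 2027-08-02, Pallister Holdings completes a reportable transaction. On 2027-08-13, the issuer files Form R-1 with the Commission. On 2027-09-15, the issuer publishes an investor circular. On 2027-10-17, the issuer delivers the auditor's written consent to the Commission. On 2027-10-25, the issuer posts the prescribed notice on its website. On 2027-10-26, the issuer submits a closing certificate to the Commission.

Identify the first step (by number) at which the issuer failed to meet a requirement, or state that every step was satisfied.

Step 1 — counting 13 days from 2027-08-02 (when the transaction closes) gives a deadline of 2027-08-15; completed 2027-08-13, before the deadline.
Step 2 — must wait 30 days from 2027-08-13 (when Form R-1 is filed), so not before 2027-09-12; 2027-09-15 is on or after that date.
Step 3 — 23 and 67 days from 2027-08-13 (when Form R-1 is filed) are 2027-09-05 and 2027-10-19 respectively; done 2027-10-17 — within the window.
Step 4 — 7 and 22 days from 2027-10-17 (when the auditor's consent is delivered) are 2027-10-24 and 2027-11-08 respectively; 2027-10-25 falls inside that range.
Step 5 — counting 15 days from 2027-10-25 (when the website notice is posted) gives a deadline of 2027-11-09; completed 2027-10-26, before the deadline.

None — every step was satisfied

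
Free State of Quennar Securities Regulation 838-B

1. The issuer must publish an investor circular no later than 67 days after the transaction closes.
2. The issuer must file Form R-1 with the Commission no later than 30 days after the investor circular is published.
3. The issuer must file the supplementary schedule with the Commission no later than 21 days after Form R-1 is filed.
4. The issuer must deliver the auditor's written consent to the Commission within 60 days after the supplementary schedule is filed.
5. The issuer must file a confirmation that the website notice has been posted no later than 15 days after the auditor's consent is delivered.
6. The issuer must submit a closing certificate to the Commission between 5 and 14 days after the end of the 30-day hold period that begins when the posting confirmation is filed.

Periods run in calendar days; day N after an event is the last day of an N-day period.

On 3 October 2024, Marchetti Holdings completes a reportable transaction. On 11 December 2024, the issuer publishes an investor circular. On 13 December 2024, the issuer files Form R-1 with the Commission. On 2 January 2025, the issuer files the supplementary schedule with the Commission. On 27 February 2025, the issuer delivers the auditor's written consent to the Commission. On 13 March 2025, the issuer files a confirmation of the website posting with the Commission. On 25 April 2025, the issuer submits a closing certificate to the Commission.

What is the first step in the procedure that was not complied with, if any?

Step 1 — counting 67 days from 3 October 2024 (when the transaction closes) gives a deadline of 9 December 2024; not done until 11 December 2024, 2 days after the deadline.
The analysis stops there.

Step 1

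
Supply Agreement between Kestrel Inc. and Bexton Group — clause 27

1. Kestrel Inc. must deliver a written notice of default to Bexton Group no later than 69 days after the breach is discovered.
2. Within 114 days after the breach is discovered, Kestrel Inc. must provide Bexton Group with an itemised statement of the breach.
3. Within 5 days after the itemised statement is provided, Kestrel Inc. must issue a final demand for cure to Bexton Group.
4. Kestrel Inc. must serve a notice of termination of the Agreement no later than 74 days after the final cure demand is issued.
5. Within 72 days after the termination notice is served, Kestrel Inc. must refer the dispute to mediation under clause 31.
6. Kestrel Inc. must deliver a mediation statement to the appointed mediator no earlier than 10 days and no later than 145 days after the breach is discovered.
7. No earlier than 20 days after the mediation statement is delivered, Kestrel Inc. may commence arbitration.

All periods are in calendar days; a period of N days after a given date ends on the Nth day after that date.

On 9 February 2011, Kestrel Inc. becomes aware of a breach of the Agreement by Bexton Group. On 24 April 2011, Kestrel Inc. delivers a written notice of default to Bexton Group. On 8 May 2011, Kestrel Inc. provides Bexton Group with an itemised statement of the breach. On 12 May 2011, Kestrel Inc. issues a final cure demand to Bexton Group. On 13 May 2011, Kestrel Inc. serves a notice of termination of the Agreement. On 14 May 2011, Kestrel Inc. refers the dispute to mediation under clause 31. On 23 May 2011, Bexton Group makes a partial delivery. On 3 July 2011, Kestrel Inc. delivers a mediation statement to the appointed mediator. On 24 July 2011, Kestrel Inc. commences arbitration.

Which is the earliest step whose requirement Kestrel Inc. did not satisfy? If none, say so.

Step 1

Step 1 — counting 69 days from 9 February 2011 (when the breach is discovered) gives a deadline of 19 April 2011; done 24 April 2011 — 5 days late.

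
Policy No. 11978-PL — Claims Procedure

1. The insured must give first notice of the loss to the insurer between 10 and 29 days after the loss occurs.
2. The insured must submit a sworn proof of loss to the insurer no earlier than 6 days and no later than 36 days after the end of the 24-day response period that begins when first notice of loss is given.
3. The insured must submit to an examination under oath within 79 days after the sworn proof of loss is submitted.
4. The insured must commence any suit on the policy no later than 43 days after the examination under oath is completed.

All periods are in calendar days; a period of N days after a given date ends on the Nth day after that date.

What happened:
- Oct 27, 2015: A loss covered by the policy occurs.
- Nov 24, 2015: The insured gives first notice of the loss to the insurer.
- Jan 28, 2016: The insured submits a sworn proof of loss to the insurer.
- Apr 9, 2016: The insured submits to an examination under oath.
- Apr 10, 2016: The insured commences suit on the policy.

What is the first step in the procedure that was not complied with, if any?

Step 2

Step 1 — 10 and 29 days from Oct 27, 2015 (when the loss occurs) are Nov 6, 2015 and Nov 25, 2015 respectively; done Nov 24, 2015 — within the window.
Step 2 — 6 and 36 days from Dec 18, 2015 (end of the 24-day response period, which began when first notice of loss is given on Nov 24, 2015) are Dec 24, 2015 and Jan 23, 2016 respectively; done Jan 28, 2016 — 5 days after the window closed.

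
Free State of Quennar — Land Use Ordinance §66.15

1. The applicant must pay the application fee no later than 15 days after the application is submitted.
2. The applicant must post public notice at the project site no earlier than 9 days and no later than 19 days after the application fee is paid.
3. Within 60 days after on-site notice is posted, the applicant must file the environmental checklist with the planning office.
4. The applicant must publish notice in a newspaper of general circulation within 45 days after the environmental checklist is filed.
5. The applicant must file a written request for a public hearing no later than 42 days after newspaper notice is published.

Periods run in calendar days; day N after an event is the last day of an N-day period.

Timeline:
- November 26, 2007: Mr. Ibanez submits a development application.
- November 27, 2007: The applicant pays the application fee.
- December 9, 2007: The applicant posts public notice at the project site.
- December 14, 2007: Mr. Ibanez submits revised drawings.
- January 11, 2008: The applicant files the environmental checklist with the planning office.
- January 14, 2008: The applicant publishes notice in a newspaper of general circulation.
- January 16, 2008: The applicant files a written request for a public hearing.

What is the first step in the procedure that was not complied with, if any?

Step 1 — counting 15 days from November 26, 2007 (when the application is submitted) gives a deadline of December 11, 2007; completed November 27, 2007, before the deadline.
Step 2 — 9 and 19 days from November 27, 2007 (when the application fee is paid) are December 6, 2007 and December 16, 2007 respectively; done December 9, 2007 — within the window.
Step 3 — counting 60 days from December 9, 2007 (when on-site notice is posted) gives a deadline of February 7, 2008; done January 11, 2008 — timely.
Step 4 — counting 45 days from January 11, 2008 (when the environmental checklist is filed) gives a deadline of February 25, 2008; completed January 14, 2008, before the deadline.
Step 5 — counting 42 days from January 14, 2008 (when newspaper notice is published) gives a deadline of February 25, 2008; done January 16, 2008 — timely.

None — every step was satisfied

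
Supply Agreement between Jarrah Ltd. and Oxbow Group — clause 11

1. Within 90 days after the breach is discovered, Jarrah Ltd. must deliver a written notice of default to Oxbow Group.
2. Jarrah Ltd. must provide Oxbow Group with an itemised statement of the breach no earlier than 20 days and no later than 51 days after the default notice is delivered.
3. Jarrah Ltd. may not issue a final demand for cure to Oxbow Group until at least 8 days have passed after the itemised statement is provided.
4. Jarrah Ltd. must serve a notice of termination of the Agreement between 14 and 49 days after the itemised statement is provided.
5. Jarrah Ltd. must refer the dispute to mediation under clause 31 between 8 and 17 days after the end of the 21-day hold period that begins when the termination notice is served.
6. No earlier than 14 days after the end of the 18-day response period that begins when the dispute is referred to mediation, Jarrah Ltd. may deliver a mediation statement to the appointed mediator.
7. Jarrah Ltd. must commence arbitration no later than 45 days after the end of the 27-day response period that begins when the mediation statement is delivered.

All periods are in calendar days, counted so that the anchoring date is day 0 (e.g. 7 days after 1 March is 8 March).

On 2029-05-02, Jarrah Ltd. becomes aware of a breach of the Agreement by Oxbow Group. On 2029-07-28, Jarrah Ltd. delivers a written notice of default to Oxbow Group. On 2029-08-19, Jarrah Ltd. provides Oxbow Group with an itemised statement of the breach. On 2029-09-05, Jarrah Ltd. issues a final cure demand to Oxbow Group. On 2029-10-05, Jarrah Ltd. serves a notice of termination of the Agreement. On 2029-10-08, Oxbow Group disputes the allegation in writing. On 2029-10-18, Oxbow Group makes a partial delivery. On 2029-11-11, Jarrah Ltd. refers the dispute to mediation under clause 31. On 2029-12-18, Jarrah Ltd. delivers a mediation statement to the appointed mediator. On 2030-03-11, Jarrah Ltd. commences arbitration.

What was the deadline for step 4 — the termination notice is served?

Step 4 runs from 2029-08-19, when the itemised statement is provided. The window is 14–49 days after 2029-08-19; it closes on 2029-10-07.

2029-10-07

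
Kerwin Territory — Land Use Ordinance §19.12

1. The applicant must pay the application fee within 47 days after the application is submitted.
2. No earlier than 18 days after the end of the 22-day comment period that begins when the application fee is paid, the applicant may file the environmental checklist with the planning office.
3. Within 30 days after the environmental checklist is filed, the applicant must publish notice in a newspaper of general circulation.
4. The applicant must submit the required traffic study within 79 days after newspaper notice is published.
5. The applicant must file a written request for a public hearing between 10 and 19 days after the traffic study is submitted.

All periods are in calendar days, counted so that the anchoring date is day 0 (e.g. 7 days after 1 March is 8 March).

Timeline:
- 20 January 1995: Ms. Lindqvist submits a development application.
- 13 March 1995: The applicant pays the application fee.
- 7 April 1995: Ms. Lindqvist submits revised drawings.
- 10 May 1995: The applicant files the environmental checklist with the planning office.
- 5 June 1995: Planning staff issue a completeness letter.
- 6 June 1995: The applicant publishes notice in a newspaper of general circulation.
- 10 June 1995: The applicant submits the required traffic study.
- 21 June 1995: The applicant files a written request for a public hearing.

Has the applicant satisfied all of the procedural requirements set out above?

(1) due by 20 January 1995 + 47 days = 8 March 1995; not done until 13 March 1995, 5 days after the deadline.

No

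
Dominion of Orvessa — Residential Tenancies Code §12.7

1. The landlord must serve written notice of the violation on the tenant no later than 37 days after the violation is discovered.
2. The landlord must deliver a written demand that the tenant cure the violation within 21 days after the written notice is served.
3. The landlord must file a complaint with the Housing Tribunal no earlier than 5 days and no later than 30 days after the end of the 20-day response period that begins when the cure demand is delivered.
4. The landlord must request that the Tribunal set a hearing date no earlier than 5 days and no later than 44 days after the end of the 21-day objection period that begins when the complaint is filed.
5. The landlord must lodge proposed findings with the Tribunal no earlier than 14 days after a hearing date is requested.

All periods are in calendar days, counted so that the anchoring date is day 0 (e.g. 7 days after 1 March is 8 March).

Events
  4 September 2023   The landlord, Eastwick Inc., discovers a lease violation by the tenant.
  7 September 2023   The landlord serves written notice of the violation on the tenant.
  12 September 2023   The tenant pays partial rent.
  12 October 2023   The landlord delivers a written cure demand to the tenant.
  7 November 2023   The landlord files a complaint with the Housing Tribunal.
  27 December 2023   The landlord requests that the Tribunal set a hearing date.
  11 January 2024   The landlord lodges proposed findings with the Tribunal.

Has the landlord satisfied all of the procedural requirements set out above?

No

Step 1: 37 days after 4 September 2023 (when the violation is discovered) is 11 October 2023; done 7 September 2023 — timely.
Step 2: 21 days after 7 September 2023 (when the written notice is served) is 28 September 2023; done 12 October 2023 — 14 days late.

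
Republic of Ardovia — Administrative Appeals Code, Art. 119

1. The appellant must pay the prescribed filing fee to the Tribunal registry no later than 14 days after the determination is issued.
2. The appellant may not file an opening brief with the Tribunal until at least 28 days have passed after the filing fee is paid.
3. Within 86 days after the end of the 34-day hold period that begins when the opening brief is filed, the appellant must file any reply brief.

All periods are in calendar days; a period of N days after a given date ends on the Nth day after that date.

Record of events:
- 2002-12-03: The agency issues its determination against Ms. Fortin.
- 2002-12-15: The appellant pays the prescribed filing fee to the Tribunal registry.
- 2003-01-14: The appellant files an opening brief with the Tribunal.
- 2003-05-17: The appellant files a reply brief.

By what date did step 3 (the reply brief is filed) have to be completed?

The opening brief is filed on 2003-01-14; the 34-day hold period therefore ends 2003-02-17, and step 3 runs from that date. 86 days after 2003-02-17 is 2003-05-14.

2003-05-14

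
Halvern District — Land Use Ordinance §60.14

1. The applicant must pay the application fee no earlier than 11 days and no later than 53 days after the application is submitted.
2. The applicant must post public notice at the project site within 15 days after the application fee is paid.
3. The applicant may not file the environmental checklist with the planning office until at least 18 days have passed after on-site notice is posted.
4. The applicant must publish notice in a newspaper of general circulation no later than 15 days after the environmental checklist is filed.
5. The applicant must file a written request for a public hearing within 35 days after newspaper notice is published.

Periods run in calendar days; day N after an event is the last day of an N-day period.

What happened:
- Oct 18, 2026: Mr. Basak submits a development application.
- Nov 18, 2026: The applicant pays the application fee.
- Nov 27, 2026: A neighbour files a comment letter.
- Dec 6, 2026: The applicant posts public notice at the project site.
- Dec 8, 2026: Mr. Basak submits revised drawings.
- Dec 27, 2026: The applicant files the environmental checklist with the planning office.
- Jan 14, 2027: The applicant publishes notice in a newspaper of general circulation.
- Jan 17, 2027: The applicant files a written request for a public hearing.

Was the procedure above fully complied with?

No

Step 1: the window is 11–53 days after Oct 18, 2026 (when the application is submitted), so Oct 29, 2026 through Dec 10, 2026; Nov 18, 2026 falls inside that range.
Step 2: 15 days after Nov 18, 2026 (when the application fee is paid) is Dec 3, 2026; done Dec 6, 2026 — 3 days late.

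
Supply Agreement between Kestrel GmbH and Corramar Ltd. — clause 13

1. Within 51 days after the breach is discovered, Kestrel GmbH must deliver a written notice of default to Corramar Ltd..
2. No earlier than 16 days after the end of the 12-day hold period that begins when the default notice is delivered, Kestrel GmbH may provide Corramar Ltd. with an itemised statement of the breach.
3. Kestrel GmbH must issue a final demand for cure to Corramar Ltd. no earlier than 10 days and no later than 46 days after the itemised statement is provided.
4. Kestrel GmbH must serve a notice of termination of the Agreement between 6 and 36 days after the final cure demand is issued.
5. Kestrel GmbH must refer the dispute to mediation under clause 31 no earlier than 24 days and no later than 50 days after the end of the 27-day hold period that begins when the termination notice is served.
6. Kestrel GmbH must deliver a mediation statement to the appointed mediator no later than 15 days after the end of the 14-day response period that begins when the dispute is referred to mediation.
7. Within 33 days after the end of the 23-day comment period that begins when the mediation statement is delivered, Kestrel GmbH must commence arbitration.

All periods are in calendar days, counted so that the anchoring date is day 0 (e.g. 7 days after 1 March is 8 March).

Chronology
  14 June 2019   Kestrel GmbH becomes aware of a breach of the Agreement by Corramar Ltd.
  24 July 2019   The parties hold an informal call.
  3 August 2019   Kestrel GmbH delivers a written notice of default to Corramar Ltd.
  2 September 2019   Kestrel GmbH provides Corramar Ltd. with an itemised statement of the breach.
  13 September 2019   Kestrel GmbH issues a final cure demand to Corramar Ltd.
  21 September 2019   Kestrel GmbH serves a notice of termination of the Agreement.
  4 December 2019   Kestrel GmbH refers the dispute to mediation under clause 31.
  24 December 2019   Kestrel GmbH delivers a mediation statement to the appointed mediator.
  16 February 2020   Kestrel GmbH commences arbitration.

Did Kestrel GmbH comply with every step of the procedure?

Yes

Step 1 — counting 51 days from 14 June 2019 (when the breach is discovered) gives a deadline of 4 August 2019; 3 August 2019 is within that limit.
Step 2 — must wait 16 days from 15 August 2019 (end of the 12-day hold period, which began when the default notice is delivered on 3 August 2019), so not before 31 August 2019; 2 September 2019 is on or after that date.
Step 3 — 10 and 46 days from 2 September 2019 (when the itemised statement is provided) are 12 September 2019 and 18 October 2019 respectively; done 13 September 2019, which is between those dates.
Step 4 — 6 and 36 days from 13 September 2019 (when the final cure demand is issued) are 19 September 2019 and 19 October 2019 respectively; done 21 September 2019 — within the window.
Step 5 — 24 and 50 days from 18 October 2019 (end of the 27-day hold period, which began when the termination notice is served on 21 September 2019) are 11 November 2019 and 7 December 2019 respectively; done 4 December 2019 — within the window.
Step 6 — counting 15 days from 18 December 2019 (end of the 14-day response period, which began when the dispute is referred to mediation on 4 December 2019) gives a deadline of 2 January 2020; done 24 December 2019 — timely.
Step 7 — counting 33 days from 16 January 2020 (end of the 23-day comment period, which began when the mediation statement is delivered on 24 December 2019) gives a deadline of 18 February 2020; done 16 February 2020 — timely.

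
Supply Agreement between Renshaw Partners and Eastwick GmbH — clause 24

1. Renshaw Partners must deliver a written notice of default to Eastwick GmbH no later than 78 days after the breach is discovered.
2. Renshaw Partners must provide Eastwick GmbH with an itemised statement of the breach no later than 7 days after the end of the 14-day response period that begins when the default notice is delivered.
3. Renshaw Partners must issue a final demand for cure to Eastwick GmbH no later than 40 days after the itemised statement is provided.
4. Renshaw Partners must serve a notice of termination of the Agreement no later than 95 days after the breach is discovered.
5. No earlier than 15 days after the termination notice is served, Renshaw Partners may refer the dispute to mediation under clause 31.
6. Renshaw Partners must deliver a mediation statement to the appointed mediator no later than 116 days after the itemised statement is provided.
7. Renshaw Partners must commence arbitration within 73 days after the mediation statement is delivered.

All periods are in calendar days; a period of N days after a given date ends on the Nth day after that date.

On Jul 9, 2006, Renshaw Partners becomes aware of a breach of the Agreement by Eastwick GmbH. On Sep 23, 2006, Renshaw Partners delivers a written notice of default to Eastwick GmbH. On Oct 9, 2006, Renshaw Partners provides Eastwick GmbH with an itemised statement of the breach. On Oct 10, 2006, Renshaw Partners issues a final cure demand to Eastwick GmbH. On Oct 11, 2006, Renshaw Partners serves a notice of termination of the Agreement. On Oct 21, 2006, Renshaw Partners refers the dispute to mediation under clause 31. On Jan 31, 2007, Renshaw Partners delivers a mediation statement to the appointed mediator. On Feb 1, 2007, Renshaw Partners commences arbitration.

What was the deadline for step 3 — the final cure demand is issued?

Step 3 runs from Oct 9, 2006, when the itemised statement is provided. 40 days after Oct 9, 2006 is Nov 18, 2006.

Nov 18, 2006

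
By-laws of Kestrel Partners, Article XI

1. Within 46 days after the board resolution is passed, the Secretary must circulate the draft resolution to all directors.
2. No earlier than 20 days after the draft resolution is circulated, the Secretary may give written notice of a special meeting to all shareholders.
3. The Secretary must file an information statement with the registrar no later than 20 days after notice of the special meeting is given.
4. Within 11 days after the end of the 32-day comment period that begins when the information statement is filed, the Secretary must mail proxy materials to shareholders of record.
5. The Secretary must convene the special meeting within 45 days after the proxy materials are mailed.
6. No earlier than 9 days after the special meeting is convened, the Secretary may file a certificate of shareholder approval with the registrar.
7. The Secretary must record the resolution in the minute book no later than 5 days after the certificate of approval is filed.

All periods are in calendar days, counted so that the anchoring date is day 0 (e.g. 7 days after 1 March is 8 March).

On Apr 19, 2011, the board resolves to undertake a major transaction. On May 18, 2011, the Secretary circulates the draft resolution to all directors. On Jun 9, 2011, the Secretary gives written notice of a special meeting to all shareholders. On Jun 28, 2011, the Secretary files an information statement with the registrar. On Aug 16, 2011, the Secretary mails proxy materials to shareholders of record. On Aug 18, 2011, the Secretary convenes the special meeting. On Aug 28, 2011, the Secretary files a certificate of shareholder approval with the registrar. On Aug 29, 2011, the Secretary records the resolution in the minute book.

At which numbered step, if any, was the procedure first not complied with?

Step 1: 46 days after Apr 19, 2011 (when the board resolution is passed) is Jun 4, 2011; completed May 18, 2011, before the deadline.
Step 2: the earliest permitted date is 20 days after May 18, 2011 (when the draft resolution is circulated), i.e. Jun 7, 2011; done Jun 9, 2011 — permitted.
Step 3: 20 days after Jun 9, 2011 (when notice of the special meeting is given) is Jun 29, 2011; done Jun 28, 2011 — timely.
Step 4: 11 days after Jul 30, 2011 (end of the 32-day comment period, which began when the information statement is filed on Jun 28, 2011) is Aug 10, 2011; not done until Aug 16, 2011, 6 days after the deadline.

Step 4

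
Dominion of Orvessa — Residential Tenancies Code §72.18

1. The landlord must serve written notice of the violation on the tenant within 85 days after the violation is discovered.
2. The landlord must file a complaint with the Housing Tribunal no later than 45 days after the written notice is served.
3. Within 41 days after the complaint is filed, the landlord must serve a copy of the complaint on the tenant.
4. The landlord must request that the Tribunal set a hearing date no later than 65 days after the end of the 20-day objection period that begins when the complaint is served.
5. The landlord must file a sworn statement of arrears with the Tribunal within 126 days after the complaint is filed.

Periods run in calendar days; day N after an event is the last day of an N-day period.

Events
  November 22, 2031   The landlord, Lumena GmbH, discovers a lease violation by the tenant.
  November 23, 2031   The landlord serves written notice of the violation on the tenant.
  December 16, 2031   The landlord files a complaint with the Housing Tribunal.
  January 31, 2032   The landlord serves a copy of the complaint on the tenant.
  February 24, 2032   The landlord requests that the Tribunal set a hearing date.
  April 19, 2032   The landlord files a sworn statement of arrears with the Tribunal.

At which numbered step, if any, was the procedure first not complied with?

Step 1: 85 days after November 22, 2031 (when the violation is discovered) is February 15, 2032; done November 23, 2031 — timely.
Step 2: 45 days after November 23, 2031 (when the written notice is served) is January 7, 2032; done December 16, 2031 — timely.
Step 3: 41 days after December 16, 2031 (when the complaint is filed) is January 26, 2032; January 31, 2032 misses that deadline by 5 days.
That is the first point of non-compliance.

Step 3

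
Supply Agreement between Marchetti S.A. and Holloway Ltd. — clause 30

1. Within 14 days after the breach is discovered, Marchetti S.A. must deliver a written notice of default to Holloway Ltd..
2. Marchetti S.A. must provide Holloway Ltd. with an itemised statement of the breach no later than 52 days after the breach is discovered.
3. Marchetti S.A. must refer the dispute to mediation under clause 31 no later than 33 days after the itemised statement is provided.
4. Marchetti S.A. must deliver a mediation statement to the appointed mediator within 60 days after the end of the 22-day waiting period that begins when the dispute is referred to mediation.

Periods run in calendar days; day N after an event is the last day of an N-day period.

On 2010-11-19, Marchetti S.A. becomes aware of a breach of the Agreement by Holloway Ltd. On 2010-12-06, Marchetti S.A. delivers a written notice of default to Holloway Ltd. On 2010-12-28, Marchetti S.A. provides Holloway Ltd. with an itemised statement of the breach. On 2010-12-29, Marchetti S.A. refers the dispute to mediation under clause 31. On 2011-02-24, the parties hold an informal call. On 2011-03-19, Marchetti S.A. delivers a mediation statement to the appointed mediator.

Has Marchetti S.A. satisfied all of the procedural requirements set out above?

No

Step 1: 14 days after 2010-11-19 (when the breach is discovered) is 2010-12-03; not done until 2010-12-06, 3 days after the deadline.
The procedure was therefore not followed at step 1.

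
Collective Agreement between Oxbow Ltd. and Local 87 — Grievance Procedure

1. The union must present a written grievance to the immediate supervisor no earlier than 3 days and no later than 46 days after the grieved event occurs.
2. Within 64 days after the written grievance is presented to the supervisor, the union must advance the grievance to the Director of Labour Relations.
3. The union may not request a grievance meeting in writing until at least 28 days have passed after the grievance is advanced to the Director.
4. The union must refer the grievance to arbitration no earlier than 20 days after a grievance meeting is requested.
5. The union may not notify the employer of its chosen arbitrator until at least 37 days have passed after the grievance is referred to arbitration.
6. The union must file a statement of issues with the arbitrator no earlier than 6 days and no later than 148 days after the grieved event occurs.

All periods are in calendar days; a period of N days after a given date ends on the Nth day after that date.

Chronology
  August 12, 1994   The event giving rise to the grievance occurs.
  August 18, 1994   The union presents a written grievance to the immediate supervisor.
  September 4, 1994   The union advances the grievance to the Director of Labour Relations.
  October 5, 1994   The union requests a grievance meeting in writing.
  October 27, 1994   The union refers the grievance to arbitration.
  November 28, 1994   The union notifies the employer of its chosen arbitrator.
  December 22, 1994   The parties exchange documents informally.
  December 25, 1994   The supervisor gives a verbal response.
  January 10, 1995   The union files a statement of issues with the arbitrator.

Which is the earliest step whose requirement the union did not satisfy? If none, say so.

Step 5

(1) the permitted window runs from August 12, 1994 + 3 = August 15, 1994 to August 12, 1994 + 46 = September 27, 1994; done August 18, 1994 — within the window.
(2) due by August 18, 1994 + 64 days = October 21, 1994; done September 4, 1994 — timely.
(3) permitted from September 4, 1994 + 28 days = October 2, 1994 onward; October 5, 1994 is on or after that date.
(4) permitted from October 5, 1994 + 20 days = October 25, 1994 onward; October 27, 1994 is on or after that date.
(5) permitted from October 27, 1994 + 37 days = December 3, 1994 onward; done November 28, 1994 — 5 days too early.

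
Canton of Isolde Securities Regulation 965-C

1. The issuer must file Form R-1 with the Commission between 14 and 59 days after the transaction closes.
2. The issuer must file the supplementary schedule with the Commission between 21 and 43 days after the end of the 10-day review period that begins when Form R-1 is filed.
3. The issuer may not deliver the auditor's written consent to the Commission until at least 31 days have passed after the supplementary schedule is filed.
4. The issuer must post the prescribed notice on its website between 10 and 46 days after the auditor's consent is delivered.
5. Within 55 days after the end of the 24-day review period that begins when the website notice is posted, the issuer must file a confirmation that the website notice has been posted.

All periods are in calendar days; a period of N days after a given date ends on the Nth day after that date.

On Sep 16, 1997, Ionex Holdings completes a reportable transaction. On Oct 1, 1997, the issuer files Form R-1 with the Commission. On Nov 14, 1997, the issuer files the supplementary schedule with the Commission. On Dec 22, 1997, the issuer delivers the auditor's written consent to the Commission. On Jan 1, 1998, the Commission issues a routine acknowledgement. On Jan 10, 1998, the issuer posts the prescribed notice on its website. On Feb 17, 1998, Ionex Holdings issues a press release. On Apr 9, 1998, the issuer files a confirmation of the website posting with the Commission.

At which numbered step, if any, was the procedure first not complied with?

(1) the permitted window runs from Sep 16, 1997 + 14 = Sep 30, 1997 to Sep 16, 1997 + 59 = Nov 14, 1997; Oct 1, 1997 falls inside that range.
(2) the permitted window runs from Oct 11, 1997 + 21 = Nov 1, 1997 to Oct 11, 1997 + 43 = Nov 23, 1997; Nov 14, 1997 falls inside that range.
(3) permitted from Nov 14, 1997 + 31 days = Dec 15, 1997 onward; Dec 22, 1997 is on or after that date.
(4) the permitted window runs from Dec 22, 1997 + 10 = Jan 1, 1998 to Dec 22, 1997 + 46 = Feb 6, 1998; done Jan 10, 1998, which is between those dates.
(5) due by Feb 3, 1998 + 55 days = Mar 30, 1998; not done until Apr 9, 1998, 10 days after the deadline.

Step 5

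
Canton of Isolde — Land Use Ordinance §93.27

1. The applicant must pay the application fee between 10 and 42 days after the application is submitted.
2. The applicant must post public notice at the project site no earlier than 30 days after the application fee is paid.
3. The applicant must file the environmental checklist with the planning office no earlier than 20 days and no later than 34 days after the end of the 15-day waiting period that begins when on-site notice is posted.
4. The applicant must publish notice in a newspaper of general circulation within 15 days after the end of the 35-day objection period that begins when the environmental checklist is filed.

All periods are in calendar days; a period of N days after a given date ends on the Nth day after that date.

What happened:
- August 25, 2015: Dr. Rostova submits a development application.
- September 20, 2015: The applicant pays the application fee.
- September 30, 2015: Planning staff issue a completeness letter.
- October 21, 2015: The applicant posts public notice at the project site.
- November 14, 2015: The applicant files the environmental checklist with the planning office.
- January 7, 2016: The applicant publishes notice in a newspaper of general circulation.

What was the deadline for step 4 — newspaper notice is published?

The environmental checklist is filed on November 14, 2015; the 35-day objection period therefore ends December 19, 2015, and step 4 runs from that date. 15 days after December 19, 2015 is January 3, 2016.

January 3, 2016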